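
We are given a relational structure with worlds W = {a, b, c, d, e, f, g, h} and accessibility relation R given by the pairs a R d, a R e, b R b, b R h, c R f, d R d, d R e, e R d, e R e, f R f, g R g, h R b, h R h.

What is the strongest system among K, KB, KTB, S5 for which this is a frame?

K

Symmetric (axiom B): no — a R d but not d R a.
Reflexive (axiom T): no — a is not related to itself.
Euclidean (axiom 5): yes — any two successors of a common world are R-related.
So F validates K; KB would additionally require R to be symmetric. The strongest is K.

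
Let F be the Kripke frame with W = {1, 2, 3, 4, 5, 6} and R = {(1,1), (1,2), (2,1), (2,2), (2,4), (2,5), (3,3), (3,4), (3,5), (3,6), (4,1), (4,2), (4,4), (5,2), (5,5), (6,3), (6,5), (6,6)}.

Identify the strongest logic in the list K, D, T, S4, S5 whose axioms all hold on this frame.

Serial (axiom D): yes — every world has a successor (e.g. 1 R 1).
Reflexive (axiom T): yes — every world is R-related to itself.
Transitive (axiom 4): no — 1 R 2 and 2 R 4, but not 1 R 4.
Euclidean (axiom 5): no — 2 R 1 and 2 R 4, but not 1 R 4.
So F validates K, D, T; S4 would additionally require R to be transitive. The strongest is T.

T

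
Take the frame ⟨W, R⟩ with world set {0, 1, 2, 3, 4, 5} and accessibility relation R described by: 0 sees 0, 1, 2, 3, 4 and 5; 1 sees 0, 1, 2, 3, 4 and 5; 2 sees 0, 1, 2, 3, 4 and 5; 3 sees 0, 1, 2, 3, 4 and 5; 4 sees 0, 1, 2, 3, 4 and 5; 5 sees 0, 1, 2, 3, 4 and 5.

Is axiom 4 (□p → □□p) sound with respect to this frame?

Axiom 4 corresponds to the accessibility relation being transitive.
Transitive: yes — every two-step R-path is closed by a direct edge.

Yes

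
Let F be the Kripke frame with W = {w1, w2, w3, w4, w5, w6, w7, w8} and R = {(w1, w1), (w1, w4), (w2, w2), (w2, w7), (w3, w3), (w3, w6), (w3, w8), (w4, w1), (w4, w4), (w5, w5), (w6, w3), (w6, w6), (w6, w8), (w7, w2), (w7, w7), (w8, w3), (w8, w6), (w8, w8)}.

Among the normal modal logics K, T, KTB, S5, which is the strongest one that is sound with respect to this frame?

S5

Reflexive (axiom T): yes — every world is R-related to itself.
Symmetric (axiom B): yes — every pair in R has its reverse in R.
Euclidean (axiom 5): yes — any two successors of a common world are R-related.
So F validates K, T, KTB, S5. The strongest is S5.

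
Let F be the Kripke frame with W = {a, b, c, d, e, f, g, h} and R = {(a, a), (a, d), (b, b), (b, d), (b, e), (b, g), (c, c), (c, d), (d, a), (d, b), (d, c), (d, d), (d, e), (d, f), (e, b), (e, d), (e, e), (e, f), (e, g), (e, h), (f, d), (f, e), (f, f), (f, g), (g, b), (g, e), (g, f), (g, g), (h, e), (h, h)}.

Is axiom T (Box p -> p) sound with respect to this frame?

Yes

Axiom T corresponds to the accessibility relation being reflexive.
Reflexive: yes — every world is R-related to itself.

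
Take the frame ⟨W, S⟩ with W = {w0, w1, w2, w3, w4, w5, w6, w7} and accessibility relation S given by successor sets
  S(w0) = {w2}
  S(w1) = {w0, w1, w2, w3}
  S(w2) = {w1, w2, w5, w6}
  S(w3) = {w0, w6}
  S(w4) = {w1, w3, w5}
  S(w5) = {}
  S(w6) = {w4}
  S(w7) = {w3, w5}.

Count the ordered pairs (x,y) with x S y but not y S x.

13

Enumerating: (w0,w2), (w1,w0), (w1,w3), (w2,w5), (w2,w6), (w3,w0), (w3,w6), (w4,w1), (w4,w3), (w4,w5), (w6,w4), (w7,w3), (w7,w5).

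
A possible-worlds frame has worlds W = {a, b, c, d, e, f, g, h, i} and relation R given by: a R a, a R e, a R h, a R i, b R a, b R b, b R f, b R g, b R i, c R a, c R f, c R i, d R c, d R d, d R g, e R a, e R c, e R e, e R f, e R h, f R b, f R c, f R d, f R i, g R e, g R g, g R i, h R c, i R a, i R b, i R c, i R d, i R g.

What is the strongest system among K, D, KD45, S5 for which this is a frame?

D

Serial (axiom D): yes — every world has a successor (e.g. a R a).
Euclidean (axiom 5): no — a R e and a R i, but not e R i.
Transitive (axiom 4): no — a R e and e R c, but not a R c.
Reflexive (axiom T): no — c is not related to itself.
So F validates K, D; KD45 would additionally require R to be Euclidean and transitive. The strongest is D.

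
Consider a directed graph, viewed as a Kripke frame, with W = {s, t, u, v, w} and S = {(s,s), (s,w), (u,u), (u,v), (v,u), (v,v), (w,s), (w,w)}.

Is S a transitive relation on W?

Transitive: yes — every two-step S-path is closed by a direct edge.

Yes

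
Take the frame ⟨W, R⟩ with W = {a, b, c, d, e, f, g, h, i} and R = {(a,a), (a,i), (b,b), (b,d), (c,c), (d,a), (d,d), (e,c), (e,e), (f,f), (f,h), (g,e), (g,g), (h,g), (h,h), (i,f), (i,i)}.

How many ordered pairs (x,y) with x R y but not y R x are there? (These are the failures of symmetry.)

Enumerating: (a,i), (b,d), (d,a), (e,c), (f,h), (g,e), (h,g), (i,f).

8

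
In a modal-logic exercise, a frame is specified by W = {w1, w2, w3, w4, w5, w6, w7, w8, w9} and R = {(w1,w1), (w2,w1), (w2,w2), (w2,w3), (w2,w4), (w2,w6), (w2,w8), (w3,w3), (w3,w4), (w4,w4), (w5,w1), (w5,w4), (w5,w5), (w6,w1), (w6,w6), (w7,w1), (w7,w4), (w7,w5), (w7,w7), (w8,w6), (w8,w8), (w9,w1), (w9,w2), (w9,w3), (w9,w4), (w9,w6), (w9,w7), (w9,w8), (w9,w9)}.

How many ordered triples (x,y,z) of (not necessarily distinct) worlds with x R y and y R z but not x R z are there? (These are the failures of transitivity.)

2

Enumerating: (w8,w6,w1), (w9,w7,w5).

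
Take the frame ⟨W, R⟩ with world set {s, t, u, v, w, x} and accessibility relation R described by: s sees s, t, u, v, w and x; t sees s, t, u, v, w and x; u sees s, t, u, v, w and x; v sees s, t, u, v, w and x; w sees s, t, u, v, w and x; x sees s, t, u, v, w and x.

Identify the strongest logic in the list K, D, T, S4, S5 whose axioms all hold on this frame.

S5

Serial (axiom D): yes — every world has a successor (e.g. s R s).
Reflexive (axiom T): yes — every world is R-related to itself.
Transitive (axiom 4): yes — every two-step R-path is closed by a direct edge.
Euclidean (axiom 5): yes — any two successors of a common world are R-related.
So F validates K, D, T, S4, S5. The strongest is S5.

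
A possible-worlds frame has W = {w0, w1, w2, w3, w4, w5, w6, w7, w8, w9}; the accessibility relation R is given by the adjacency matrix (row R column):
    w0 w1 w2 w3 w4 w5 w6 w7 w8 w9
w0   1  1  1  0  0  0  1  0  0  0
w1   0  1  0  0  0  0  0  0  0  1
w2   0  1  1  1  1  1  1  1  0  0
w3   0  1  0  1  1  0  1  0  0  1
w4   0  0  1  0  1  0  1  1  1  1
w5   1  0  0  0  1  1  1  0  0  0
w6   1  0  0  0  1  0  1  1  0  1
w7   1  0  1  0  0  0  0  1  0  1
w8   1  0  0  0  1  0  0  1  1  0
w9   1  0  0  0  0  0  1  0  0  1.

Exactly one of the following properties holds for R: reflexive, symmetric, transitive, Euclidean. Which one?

reflexive

Reflexive: yes — every world is R-related to itself.
Symmetric: no — w0 R w1 but not w1 R w0.
Transitive: no — w0 R w1 and w1 R w9, but not w0 R w9.
Euclidean: no — w0 R w1 and w0 R w2, but not w1 R w2.
Only reflexive holds.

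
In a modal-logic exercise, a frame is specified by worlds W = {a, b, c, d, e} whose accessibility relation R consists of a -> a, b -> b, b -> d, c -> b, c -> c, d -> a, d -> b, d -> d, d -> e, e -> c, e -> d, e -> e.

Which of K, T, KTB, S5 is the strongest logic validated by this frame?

Reflexive (axiom T): yes — every world is R-related to itself.
Symmetric (axiom B): no — c R b but not b R c.
Euclidean (axiom 5): no — d R a and d R b, but not a R b.
So F validates K, T; KTB would additionally require R to be symmetric. The strongest is T.

T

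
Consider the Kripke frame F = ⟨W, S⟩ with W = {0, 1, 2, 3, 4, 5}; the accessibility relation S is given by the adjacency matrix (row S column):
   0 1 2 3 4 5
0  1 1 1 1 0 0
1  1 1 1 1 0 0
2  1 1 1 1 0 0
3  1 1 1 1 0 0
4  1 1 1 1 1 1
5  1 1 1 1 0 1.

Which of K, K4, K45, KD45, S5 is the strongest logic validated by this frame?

K4

Transitive (axiom 4): yes — every two-step S-path is closed by a direct edge.
Euclidean (axiom 5): no — 4 S 0 and 4 S 5, but not 0 S 5.
Serial (axiom D): yes — every world has a successor (e.g. 0 S 0).
Reflexive (axiom T): yes — every world is S-related to itself.
So F validates K, K4; K45 would additionally require S to be Euclidean. The strongest is K4.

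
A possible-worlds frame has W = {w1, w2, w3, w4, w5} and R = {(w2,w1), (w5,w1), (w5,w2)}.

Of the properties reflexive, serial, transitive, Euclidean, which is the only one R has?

transitive

Reflexive: no — w1 is not related to itself.
Serial: no — w1 has no R-successor.
Transitive: yes — every two-step R-path is closed by a direct edge.
Euclidean: no — w5 R w1 and w5 R w2, but not w1 R w2.
Only transitive holds.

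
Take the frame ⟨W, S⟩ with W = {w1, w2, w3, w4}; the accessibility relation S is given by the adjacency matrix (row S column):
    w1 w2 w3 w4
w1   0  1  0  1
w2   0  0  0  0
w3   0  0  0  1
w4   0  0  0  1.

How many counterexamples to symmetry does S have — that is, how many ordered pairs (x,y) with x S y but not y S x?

3

Enumerating: (w1,w2), (w1,w4), (w3,w4).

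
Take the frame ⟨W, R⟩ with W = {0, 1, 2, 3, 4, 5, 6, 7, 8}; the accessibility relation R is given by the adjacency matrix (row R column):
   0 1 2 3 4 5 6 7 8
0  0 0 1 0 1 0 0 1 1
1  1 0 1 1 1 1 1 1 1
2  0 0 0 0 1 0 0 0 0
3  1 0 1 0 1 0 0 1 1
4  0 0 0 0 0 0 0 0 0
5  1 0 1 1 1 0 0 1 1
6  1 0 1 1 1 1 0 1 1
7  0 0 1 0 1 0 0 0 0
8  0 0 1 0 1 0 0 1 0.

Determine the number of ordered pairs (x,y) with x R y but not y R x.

Enumerating: (0,2), (0,4), (0,7), (0,8), (1,0), (1,2), (1,3), (1,4), (1,5), (1,6), (1,7), (1,8), … and 24 more.
Total: 36.

36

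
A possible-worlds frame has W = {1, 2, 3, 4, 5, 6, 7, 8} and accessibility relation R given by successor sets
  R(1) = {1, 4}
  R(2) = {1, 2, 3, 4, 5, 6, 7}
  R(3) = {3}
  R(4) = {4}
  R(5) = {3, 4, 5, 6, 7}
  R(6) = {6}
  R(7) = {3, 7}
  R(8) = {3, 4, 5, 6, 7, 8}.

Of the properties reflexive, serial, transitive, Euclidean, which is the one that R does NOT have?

Euclidean

Reflexive: yes — every world is R-related to itself.
Serial: yes — every world has a successor (e.g. 1 R 1).
Transitive: yes — every two-step R-path is closed by a direct edge.
Euclidean: no — 2 R 1 and 2 R 3, but not 1 R 3.
Only Euclidean fails.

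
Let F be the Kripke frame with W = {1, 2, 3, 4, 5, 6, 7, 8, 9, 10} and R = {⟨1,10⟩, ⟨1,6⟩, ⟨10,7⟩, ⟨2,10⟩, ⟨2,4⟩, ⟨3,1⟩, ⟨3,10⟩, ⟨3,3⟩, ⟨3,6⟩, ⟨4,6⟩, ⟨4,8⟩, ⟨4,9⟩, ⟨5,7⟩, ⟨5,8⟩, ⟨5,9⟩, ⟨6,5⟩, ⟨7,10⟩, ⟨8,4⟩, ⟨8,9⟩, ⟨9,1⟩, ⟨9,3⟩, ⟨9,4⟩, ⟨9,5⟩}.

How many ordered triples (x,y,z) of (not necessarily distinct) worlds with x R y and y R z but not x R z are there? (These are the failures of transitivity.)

40

Enumerating: (1,10,7), (1,6,5), (10,7,10), (2,10,7), (2,4,6), (2,4,8), (2,4,9), (3,10,7), (3,6,5), (4,6,5), (4,8,4), (4,9,1), … and 28 more.
Total: 40.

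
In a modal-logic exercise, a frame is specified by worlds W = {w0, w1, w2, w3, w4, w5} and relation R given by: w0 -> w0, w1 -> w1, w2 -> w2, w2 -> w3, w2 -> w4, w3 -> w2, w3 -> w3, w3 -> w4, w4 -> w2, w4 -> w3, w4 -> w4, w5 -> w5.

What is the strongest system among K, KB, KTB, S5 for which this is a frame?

Symmetric (axiom B): yes — every pair in R has its reverse in R.
Reflexive (axiom T): yes — every world is R-related to itself.
Euclidean (axiom 5): yes — any two successors of a common world are R-related.
So F validates K, KB, KTB, S5. The strongest is S5.

S5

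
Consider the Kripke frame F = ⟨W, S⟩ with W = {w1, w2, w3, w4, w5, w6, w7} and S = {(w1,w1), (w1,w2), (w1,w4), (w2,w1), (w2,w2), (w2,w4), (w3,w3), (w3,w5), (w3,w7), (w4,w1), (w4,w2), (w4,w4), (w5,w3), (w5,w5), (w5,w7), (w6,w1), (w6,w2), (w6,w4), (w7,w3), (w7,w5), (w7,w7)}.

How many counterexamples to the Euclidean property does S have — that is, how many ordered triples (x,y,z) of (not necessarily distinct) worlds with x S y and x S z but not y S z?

S is Euclidean; there are no such tuples.

0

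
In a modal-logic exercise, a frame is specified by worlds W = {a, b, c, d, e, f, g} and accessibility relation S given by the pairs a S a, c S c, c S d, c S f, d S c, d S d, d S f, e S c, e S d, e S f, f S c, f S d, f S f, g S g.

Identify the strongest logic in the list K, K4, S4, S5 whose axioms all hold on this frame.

K4

Transitive (axiom 4): yes — every two-step S-path is closed by a direct edge.
Reflexive (axiom T): no — b is not related to itself.
Euclidean (axiom 5): yes — any two successors of a common world are S-related.
So F validates K, K4; S4 would additionally require S to be reflexive. The strongest is K4.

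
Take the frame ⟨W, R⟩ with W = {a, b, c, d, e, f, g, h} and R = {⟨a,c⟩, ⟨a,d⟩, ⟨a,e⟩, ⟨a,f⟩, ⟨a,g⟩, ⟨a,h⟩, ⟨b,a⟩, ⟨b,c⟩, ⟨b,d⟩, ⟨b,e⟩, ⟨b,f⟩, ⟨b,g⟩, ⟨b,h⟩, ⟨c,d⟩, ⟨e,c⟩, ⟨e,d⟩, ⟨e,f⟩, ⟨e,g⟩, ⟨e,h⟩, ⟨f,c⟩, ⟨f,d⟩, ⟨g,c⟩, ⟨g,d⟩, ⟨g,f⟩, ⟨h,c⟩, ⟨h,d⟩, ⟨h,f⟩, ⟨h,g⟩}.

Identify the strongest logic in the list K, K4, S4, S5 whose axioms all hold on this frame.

Transitive (axiom 4): yes — every two-step R-path is closed by a direct edge.
Reflexive (axiom T): no — a is not related to itself.
Euclidean (axiom 5): no — a R c and a R e, but not c R e.
So F validates K, K4; S4 would additionally require R to be reflexive. The strongest is K4.

K4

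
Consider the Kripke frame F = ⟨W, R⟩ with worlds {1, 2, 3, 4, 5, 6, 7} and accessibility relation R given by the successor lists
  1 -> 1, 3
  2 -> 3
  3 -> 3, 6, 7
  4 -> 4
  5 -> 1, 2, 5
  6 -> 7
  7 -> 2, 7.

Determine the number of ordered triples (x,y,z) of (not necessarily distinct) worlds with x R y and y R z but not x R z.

9

Enumerating: (1,3,6), (1,3,7), (2,3,6), (2,3,7), (3,7,2), (5,1,3), (5,2,3), (6,7,2), (7,2,3).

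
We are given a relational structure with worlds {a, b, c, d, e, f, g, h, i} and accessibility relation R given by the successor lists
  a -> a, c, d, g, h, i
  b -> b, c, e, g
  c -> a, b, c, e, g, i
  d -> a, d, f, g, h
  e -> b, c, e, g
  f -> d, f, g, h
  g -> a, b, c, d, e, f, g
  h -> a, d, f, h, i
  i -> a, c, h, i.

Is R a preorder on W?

Reflexive: yes — every world is R-related to itself.
Transitive: no — a R c and c R b, but not a R b.
So R is not a preorder.

No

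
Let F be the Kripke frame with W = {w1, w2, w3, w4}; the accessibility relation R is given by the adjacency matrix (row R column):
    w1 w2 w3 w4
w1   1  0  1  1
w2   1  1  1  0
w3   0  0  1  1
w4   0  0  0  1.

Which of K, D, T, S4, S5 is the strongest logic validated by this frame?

Serial (axiom D): yes — every world has a successor (e.g. w1 R w1).
Reflexive (axiom T): yes — every world is R-related to itself.
Transitive (axiom 4): no — w2 R w1 and w1 R w4, but not w2 R w4.
Euclidean (axiom 5): no — w1 R w4 and w1 R w3, but not w4 R w3.
So F validates K, D, T; S4 would additionally require R to be transitive. The strongest is T.

T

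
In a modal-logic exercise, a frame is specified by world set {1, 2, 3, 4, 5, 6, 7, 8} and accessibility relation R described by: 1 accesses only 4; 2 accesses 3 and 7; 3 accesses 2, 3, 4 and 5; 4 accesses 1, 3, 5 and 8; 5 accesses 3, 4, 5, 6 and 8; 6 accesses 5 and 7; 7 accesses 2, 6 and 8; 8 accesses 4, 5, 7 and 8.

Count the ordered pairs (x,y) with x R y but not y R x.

0

R is symmetric; there are no such tuples.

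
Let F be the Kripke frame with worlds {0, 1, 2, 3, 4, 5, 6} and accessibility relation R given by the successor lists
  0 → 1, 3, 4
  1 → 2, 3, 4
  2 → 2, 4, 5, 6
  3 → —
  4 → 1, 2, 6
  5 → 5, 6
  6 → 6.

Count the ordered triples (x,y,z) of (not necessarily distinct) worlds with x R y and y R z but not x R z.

12

Enumerating: (0,1,2), (0,4,2), (0,4,6), (1,2,5), (1,2,6), (1,4,1), (1,4,6), (2,4,1), (4,1,3), (4,1,4), (4,2,4), (4,2,5).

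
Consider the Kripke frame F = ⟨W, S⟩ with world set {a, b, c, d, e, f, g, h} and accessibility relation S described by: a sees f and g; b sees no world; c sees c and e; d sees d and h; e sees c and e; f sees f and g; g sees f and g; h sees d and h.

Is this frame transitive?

Yes

Transitive: yes — every two-step S-path is closed by a direct edge.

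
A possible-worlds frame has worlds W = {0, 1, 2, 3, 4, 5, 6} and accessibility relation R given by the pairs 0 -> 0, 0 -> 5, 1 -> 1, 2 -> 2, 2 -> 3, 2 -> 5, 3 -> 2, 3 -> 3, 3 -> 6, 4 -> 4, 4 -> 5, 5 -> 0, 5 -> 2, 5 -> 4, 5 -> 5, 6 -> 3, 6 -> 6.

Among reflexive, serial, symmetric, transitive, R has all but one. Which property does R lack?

transitive

Reflexive: yes — every world is R-related to itself.
Serial: yes — every world has a successor (e.g. 0 R 0).
Symmetric: yes — every pair in R has its reverse in R.
Transitive: no — 0 R 5 and 5 R 2, but not 0 R 2.
Only transitive fails.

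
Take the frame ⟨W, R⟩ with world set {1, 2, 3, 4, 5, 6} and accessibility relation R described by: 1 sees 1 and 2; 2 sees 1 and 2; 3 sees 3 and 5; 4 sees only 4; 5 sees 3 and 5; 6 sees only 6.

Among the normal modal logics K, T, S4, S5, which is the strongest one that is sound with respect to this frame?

S5

Reflexive (axiom T): yes — every world is R-related to itself.
Transitive (axiom 4): yes — every two-step R-path is closed by a direct edge.
Euclidean (axiom 5): yes — any two successors of a common world are R-related.
So F validates K, T, S4, S5. The strongest is S5.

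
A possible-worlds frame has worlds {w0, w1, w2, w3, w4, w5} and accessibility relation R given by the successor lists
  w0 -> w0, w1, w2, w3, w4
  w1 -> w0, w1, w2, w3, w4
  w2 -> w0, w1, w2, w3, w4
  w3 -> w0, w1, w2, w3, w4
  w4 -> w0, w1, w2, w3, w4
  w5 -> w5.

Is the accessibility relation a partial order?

No

Reflexive: yes — every world is R-related to itself.
Transitive: yes — every two-step R-path is closed by a direct edge.
Antisymmetric: no — w0 R w1 and w1 R w0 with w0 ≠ w1.
So R is not a partial order.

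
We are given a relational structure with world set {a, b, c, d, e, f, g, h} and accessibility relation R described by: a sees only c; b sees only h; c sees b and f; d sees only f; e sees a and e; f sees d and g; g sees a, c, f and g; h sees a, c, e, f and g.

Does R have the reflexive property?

No

Reflexive: no — a is not related to itself.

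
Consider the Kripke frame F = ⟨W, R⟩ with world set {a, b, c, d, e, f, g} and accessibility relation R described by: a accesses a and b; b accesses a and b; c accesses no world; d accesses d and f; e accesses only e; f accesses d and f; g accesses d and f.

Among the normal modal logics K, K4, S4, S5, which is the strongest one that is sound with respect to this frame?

Transitive (axiom 4): yes — every two-step R-path is closed by a direct edge.
Reflexive (axiom T): no — c is not related to itself.
Euclidean (axiom 5): yes — any two successors of a common world are R-related.
So F validates K, K4; S4 would additionally require R to be reflexive. The strongest is K4.

K4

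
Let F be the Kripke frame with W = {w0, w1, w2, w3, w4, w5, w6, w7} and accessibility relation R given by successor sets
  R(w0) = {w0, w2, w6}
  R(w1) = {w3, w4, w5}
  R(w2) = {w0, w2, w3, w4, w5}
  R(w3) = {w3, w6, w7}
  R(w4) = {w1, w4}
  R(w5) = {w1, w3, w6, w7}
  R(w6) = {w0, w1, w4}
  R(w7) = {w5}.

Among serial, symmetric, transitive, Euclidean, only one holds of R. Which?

serial

Serial: yes — every world has a successor (e.g. w0 R w0).
Symmetric: no — w1 R w3 but not w3 R w1.
Transitive: no — w0 R w2 and w2 R w3, but not w0 R w3.
Euclidean: no — w0 R w2 and w0 R w6, but not w2 R w6.
Only serial holds.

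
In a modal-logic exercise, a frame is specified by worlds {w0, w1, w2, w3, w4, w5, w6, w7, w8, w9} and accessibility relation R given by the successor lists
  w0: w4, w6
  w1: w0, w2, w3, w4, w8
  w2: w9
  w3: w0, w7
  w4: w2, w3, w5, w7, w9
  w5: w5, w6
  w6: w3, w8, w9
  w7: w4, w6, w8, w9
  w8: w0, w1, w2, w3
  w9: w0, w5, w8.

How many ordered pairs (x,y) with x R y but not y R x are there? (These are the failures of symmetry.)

26

Enumerating: (w0,w4), (w0,w6), (w1,w0), (w1,w2), (w1,w3), (w1,w4), (w2,w9), (w3,w0), (w3,w7), (w4,w2), (w4,w3), (w4,w5), … and 14 more.
Total: 26.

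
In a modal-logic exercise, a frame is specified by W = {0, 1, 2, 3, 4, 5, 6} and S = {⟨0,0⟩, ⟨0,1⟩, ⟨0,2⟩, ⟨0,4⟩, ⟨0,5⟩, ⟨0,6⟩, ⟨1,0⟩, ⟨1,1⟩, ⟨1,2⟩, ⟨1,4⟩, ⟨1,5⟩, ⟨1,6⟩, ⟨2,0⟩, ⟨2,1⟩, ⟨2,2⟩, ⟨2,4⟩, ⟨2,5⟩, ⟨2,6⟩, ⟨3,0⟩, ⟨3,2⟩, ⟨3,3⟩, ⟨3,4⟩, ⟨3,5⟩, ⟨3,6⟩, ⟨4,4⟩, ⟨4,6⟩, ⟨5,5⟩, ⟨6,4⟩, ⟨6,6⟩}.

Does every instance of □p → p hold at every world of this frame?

Yes

By correspondence theory, T is valid on a frame iff S is reflexive.
Reflexive: yes — every world is S-related to itself.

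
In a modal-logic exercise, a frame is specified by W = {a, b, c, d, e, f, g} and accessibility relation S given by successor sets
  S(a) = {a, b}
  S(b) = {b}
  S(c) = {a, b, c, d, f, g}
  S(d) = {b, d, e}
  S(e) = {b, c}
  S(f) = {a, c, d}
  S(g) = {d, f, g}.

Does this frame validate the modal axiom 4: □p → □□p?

Axiom 4 corresponds to the accessibility relation being transitive.
Transitive: no — c S d and d S e, but not c S e.

No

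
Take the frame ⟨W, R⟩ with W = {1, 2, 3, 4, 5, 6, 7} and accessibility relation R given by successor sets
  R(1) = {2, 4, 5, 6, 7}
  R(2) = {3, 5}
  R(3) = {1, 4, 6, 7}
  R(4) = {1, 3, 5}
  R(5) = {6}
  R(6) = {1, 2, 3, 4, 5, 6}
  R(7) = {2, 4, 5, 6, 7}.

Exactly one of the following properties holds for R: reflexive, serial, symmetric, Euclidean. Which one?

serial

Reflexive: no — 1 is not related to itself.
Serial: yes — every world has a successor (e.g. 1 R 2).
Symmetric: no — 1 R 2 but not 2 R 1.
Euclidean: no — 1 R 2 and 1 R 4, but not 2 R 4.
Only serial holds.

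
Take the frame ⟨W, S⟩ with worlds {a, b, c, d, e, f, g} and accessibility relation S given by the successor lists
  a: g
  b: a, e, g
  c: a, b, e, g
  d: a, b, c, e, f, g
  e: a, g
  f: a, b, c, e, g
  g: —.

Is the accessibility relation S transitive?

Yes

Transitive: yes — every two-step S-path is closed by a direct edge.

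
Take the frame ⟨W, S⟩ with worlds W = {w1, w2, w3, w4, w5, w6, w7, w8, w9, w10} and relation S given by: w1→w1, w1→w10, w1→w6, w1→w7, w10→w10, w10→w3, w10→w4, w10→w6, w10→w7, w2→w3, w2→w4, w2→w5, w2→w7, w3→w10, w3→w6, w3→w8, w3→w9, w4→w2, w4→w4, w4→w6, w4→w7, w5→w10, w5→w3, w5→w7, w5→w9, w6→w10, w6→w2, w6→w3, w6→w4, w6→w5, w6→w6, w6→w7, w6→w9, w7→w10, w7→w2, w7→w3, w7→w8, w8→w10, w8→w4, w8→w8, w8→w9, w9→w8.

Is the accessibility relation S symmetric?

No

Symmetric: no — w1 S w10 but not w10 S w1.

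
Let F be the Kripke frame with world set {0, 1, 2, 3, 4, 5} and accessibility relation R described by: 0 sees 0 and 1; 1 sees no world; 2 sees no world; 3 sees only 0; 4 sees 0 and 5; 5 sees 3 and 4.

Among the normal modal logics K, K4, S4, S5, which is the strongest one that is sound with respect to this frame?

Transitive (axiom 4): no — 3 R 0 and 0 R 1, but not 3 R 1.
Reflexive (axiom T): no — 1 is not related to itself.
Euclidean (axiom 5): no — 4 R 0 and 4 R 5, but not 0 R 5.
So F validates K; K4 would additionally require R to be transitive. The strongest is K.

K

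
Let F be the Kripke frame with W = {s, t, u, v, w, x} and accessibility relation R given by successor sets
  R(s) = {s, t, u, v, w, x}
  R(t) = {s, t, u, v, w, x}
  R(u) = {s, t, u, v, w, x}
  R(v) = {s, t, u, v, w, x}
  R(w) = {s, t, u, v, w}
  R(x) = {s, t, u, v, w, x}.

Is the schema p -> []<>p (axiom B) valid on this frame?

Axiom B corresponds to the accessibility relation being symmetric.
Symmetric: no — x R w but not w R x.

No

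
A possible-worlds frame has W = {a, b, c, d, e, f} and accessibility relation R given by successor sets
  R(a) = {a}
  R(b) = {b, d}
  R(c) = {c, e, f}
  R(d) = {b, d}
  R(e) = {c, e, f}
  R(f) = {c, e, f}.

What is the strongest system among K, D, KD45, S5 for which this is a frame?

S5

Serial (axiom D): yes — every world has a successor (e.g. a R a).
Euclidean (axiom 5): yes — any two successors of a common world are R-related.
Transitive (axiom 4): yes — every two-step R-path is closed by a direct edge.
Reflexive (axiom T): yes — every world is R-related to itself.
So F validates K, D, KD45, S5. The strongest is S5.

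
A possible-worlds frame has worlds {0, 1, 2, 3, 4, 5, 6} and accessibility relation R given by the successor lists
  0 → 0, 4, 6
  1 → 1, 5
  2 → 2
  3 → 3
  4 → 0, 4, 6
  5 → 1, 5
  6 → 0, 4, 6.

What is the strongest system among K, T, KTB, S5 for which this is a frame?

S5

Reflexive (axiom T): yes — every world is R-related to itself.
Symmetric (axiom B): yes — every pair in R has its reverse in R.
Euclidean (axiom 5): yes — any two successors of a common world are R-related.
So F validates K, T, KTB, S5. The strongest is S5.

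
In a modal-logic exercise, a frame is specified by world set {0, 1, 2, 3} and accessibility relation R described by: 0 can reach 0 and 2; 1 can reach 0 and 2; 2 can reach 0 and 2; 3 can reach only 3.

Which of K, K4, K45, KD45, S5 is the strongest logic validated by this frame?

KD45

Transitive (axiom 4): yes — every two-step R-path is closed by a direct edge.
Euclidean (axiom 5): yes — any two successors of a common world are R-related.
Serial (axiom D): yes — every world has a successor (e.g. 0 R 0).
Reflexive (axiom T): no — 1 is not related to itself.
So F validates K, K4, K45, KD45; S5 would additionally require R to be reflexive. The strongest is KD45.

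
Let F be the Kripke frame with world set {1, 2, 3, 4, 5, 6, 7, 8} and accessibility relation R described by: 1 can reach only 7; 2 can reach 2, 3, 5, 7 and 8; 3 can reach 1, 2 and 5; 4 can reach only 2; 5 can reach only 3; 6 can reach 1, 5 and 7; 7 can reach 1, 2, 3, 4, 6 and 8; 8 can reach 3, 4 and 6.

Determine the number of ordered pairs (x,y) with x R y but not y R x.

12

Enumerating: (2,5), (2,8), (3,1), (4,2), (6,1), (6,5), (7,3), (7,4), (7,8), (8,3), (8,4), (8,6).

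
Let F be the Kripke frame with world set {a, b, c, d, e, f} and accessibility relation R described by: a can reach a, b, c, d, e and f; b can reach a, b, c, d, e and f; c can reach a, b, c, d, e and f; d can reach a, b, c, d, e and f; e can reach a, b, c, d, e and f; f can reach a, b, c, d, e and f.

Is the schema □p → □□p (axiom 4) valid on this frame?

Axiom 4 corresponds to the accessibility relation being transitive.
Transitive: yes — every two-step R-path is closed by a direct edge.

Yes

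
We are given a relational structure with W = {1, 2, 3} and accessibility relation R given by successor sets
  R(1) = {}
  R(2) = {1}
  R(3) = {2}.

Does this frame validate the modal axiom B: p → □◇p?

The schema B characterises exactly the symmetric frames.
Symmetric: no — 2 R 1 but not 1 R 2.

No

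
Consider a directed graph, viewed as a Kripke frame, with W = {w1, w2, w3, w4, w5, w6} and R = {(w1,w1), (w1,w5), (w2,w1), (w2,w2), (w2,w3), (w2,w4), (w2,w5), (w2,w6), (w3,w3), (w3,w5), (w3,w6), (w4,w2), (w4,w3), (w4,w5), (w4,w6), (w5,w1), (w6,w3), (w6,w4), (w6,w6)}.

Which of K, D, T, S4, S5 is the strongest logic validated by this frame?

Serial (axiom D): yes — every world has a successor (e.g. w1 R w1).
Reflexive (axiom T): no — w4 is not related to itself.
Transitive (axiom 4): no — w3 R w5 and w5 R w1, but not w3 R w1.
Euclidean (axiom 5): no — w2 R w1 and w2 R w3, but not w1 R w3.
So F validates K, D; T would additionally require R to be reflexive. The strongest is D.

D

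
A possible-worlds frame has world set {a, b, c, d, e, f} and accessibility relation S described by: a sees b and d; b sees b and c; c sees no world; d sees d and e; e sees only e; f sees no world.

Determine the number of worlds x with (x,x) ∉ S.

3

Enumerating: a, c, f.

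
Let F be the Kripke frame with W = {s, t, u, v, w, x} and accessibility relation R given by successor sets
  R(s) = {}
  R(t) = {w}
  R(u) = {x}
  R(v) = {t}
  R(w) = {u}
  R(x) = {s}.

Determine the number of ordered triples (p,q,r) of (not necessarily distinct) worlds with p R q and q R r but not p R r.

4

Enumerating: (t,w,u), (u,x,s), (v,t,w), (w,u,x).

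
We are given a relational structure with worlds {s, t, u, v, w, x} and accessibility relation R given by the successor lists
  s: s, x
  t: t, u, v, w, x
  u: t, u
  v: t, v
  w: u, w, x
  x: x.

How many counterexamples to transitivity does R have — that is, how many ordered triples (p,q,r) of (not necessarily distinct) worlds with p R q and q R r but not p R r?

7

Enumerating: (u,t,v), (u,t,w), (u,t,x), (v,t,u), (v,t,w), (v,t,x), (w,u,t).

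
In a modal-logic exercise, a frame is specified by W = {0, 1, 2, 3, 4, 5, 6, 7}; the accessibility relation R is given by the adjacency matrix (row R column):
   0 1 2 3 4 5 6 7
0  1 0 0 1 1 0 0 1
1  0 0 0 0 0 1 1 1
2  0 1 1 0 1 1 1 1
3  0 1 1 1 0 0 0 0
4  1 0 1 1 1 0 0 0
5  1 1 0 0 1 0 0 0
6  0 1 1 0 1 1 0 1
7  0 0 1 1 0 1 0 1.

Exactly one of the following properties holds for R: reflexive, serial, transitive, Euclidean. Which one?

serial

Reflexive: no — 1 is not related to itself.
Serial: yes — every world has a successor (e.g. 0 R 0).
Transitive: no — 0 R 3 and 3 R 1, but not 0 R 1.
Euclidean: no — 0 R 3 and 0 R 4, but not 3 R 4.
Only serial holds.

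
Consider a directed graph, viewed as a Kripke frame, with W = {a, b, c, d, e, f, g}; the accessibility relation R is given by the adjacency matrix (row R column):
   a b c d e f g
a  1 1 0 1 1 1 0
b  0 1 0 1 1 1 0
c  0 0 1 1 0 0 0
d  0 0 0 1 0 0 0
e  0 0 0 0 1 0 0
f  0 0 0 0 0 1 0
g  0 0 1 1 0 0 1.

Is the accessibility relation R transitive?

Yes

Transitive: yes — every two-step R-path is closed by a direct edge.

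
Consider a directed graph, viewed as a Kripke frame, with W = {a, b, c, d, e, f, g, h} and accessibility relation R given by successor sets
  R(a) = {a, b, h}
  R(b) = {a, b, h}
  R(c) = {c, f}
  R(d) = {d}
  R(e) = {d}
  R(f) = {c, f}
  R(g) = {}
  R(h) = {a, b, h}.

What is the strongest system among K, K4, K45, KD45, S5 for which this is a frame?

K45

Transitive (axiom 4): yes — every two-step R-path is closed by a direct edge.
Euclidean (axiom 5): yes — any two successors of a common world are R-related.
Serial (axiom D): no — g has no R-successor.
Reflexive (axiom T): no — e is not related to itself.
So F validates K, K4, K45; KD45 would additionally require R to be serial. The strongest is K45.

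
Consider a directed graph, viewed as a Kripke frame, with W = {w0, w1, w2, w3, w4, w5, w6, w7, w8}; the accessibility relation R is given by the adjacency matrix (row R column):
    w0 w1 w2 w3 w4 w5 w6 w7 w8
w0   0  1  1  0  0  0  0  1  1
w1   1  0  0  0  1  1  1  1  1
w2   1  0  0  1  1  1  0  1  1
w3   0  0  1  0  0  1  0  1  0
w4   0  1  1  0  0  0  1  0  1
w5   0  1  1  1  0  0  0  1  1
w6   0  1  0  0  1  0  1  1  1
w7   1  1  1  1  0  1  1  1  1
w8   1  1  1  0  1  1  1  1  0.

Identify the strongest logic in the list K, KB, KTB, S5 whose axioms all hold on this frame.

Symmetric (axiom B): yes — every pair in R has its reverse in R.
Reflexive (axiom T): no — w0 is not related to itself.
Euclidean (axiom 5): no — w0 R w1 and w0 R w2, but not w1 R w2.
So F validates K, KB; KTB would additionally require R to be reflexive. The strongest is KB.

KB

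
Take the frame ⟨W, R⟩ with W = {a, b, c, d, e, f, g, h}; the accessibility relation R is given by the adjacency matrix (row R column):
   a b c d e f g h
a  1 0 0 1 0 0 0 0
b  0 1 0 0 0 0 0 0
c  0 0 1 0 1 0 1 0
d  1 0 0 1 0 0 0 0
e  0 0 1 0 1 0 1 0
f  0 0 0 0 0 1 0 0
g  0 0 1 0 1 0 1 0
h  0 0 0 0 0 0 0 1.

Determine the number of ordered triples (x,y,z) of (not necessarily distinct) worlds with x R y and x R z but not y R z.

R is Euclidean; there are no such tuples.

0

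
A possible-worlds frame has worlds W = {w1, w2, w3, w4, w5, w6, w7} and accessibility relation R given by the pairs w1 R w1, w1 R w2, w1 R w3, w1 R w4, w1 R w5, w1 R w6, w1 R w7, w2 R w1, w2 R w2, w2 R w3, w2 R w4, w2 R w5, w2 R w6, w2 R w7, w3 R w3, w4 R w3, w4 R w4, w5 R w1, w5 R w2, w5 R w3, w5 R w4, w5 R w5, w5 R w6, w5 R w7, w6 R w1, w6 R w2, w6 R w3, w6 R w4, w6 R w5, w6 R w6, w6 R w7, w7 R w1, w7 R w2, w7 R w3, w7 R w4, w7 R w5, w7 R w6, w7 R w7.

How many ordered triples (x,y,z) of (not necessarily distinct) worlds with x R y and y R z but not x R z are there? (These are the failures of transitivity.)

0

R is transitive; there are no such tuples.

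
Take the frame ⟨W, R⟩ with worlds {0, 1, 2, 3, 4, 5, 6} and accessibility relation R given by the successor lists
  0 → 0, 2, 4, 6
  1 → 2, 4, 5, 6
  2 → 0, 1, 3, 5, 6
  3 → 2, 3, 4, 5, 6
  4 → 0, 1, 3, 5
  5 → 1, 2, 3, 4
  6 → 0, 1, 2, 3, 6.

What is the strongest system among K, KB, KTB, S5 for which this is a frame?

KB

Symmetric (axiom B): yes — every pair in R has its reverse in R.
Reflexive (axiom T): no — 1 is not related to itself.
Euclidean (axiom 5): no — 0 R 2 and 0 R 4, but not 2 R 4.
So F validates K, KB; KTB would additionally require R to be reflexive. The strongest is KB.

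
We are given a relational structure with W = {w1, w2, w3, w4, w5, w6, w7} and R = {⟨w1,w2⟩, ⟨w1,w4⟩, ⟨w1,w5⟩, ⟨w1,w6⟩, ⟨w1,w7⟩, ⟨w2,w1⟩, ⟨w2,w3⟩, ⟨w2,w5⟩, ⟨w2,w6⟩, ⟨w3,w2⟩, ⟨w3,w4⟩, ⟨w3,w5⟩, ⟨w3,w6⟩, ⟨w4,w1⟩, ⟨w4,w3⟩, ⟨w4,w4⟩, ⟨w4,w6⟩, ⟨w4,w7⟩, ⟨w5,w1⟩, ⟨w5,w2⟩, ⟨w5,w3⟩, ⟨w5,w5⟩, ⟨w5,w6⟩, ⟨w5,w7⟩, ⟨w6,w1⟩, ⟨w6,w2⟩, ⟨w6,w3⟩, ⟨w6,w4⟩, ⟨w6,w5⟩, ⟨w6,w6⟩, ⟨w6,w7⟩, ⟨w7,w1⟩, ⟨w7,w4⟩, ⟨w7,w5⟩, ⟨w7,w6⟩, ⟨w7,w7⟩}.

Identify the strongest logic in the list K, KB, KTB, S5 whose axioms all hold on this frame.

Symmetric (axiom B): yes — every pair in R has its reverse in R.
Reflexive (axiom T): no — w1 is not related to itself.
Euclidean (axiom 5): no — w1 R w2 and w1 R w4, but not w2 R w4.
So F validates K, KB; KTB would additionally require R to be reflexive. The strongest is KB.

KB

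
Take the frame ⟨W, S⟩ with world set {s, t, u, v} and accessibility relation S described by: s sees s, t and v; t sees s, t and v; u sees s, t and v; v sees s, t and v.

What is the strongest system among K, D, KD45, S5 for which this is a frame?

Serial (axiom D): yes — every world has a successor (e.g. s S s).
Euclidean (axiom 5): yes — any two successors of a common world are S-related.
Transitive (axiom 4): yes — every two-step S-path is closed by a direct edge.
Reflexive (axiom T): no — u is not related to itself.
So F validates K, D, KD45; S5 would additionally require S to be reflexive. The strongest is KD45.

KD45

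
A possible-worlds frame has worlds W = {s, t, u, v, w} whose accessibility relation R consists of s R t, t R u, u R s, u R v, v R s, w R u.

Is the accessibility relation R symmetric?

No

Symmetric: no — s R t but not t R s.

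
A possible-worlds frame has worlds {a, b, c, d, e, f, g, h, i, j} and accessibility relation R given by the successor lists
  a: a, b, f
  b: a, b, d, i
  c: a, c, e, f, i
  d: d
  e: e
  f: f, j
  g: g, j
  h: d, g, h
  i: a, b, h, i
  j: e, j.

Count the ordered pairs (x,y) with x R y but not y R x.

13

Enumerating: (a,f), (b,d), (c,a), (c,e), (c,f), (c,i), (f,j), (g,j), (h,d), (h,g), (i,a), (i,h), (j,e).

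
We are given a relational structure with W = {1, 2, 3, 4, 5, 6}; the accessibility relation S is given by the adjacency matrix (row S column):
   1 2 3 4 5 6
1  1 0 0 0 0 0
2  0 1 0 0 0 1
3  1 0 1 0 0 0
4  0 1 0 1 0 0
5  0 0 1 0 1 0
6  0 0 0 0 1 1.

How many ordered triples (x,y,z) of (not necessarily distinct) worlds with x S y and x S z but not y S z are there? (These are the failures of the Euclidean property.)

5

Enumerating: (2,6,2), (3,1,3), (4,2,4), (5,3,5), (6,5,6).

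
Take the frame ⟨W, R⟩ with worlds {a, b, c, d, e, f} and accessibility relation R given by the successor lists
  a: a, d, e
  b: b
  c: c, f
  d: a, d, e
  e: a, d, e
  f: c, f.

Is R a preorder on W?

Reflexive: yes — every world is R-related to itself.
Transitive: yes — every two-step R-path is closed by a direct edge.
So R is a preorder.

Yes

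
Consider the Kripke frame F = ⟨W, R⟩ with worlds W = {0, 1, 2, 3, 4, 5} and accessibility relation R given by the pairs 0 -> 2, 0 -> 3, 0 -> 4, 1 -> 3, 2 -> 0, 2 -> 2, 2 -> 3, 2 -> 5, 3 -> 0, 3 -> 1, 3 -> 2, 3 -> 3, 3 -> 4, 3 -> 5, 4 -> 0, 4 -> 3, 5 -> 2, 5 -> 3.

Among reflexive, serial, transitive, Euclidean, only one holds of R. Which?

Reflexive: no — 0 is not related to itself.
Serial: yes — every world has a successor (e.g. 0 R 2).
Transitive: no — 0 R 2 and 2 R 5, but not 0 R 5.
Euclidean: no — 0 R 2 and 0 R 4, but not 2 R 4.
Only serial holds.

serial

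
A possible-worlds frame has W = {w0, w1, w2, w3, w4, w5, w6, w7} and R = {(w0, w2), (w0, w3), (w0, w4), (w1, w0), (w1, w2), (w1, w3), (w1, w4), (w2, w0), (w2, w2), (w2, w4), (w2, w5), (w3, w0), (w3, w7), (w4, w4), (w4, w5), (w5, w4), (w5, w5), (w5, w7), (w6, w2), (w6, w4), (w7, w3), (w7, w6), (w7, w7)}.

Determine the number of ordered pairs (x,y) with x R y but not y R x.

Enumerating: (w0,w4), (w1,w0), (w1,w2), (w1,w3), (w1,w4), (w2,w4), (w2,w5), (w5,w7), (w6,w2), (w6,w4), (w7,w6).

11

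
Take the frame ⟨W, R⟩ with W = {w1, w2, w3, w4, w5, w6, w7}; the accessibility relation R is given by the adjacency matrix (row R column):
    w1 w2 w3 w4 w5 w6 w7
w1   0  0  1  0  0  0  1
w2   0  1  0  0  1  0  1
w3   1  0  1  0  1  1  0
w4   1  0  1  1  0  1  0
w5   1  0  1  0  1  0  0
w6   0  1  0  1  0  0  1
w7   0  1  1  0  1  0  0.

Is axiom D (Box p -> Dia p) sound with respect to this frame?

Yes

Axiom D corresponds to the accessibility relation being serial.
Serial: yes — every world has a successor (e.g. w1 R w3).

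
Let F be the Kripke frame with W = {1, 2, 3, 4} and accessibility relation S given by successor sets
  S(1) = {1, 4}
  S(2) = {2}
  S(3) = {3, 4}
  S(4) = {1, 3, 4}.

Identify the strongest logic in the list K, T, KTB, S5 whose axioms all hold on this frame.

KTB

Reflexive (axiom T): yes — every world is S-related to itself.
Symmetric (axiom B): yes — every pair in S has its reverse in S.
Euclidean (axiom 5): no — 4 S 1 and 4 S 3, but not 1 S 3.
So F validates K, T, KTB; S5 would additionally require S to be Euclidean. The strongest is KTB.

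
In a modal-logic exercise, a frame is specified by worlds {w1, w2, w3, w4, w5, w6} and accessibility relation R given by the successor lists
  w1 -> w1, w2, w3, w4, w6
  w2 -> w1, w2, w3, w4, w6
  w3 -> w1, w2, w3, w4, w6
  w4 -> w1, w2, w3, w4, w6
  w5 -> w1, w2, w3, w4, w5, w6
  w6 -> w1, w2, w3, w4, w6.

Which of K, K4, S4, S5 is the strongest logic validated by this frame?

S4

Transitive (axiom 4): yes — every two-step R-path is closed by a direct edge.
Reflexive (axiom T): yes — every world is R-related to itself.
Euclidean (axiom 5): no — w5 R w1 and w5 R w5, but not w1 R w5.
So F validates K, K4, S4; S5 would additionally require R to be Euclidean. The strongest is S4.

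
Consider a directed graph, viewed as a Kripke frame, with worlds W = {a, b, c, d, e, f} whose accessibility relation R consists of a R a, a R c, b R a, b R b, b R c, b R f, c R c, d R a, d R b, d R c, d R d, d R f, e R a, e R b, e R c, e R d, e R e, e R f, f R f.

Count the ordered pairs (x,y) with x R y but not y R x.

13

Enumerating: (a,c), (b,a), (b,c), (b,f), (d,a), (d,b), (d,c), (d,f), (e,a), (e,b), (e,c), (e,d), (e,f).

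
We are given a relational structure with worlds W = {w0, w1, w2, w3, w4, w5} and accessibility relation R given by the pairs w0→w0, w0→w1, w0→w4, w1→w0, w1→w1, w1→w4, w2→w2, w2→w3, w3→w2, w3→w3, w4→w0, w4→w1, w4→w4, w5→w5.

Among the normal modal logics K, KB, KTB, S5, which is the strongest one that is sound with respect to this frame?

Symmetric (axiom B): yes — every pair in R has its reverse in R.
Reflexive (axiom T): yes — every world is R-related to itself.
Euclidean (axiom 5): yes — any two successors of a common world are R-related.
So F validates K, KB, KTB, S5. The strongest is S5.

S5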